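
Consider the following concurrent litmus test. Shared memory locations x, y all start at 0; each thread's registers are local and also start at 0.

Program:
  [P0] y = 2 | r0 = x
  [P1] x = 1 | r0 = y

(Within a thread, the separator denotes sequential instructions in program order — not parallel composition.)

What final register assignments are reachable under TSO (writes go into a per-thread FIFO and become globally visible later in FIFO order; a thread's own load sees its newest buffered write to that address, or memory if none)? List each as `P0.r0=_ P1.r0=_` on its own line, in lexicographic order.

outcome vector order: (P0.r0,P1.r0)
|TSO outcomes| = 4

P0.r0=0 P1.r0=0
P0.r0=0 P1.r0=2
P0.r0=1 P1.r0=0
P0.r0=1 P1.r0=2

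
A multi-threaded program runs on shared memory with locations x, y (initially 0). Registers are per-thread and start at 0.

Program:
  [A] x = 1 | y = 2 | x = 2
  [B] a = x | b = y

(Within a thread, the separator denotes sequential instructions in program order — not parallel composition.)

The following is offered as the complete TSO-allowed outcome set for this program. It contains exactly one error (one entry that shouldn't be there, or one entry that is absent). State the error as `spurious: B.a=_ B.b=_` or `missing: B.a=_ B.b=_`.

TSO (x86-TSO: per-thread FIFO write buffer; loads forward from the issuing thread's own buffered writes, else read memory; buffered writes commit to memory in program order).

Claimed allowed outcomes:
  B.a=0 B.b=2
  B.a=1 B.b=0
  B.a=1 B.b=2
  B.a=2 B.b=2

outcome vector order: (B.a,B.b)
TSO (5): <0 0>; <0 2>; <1 0>; <1 2>; <2 2>
TSO∖claimed = {<0 0>}

missing: B.a=0 B.b=0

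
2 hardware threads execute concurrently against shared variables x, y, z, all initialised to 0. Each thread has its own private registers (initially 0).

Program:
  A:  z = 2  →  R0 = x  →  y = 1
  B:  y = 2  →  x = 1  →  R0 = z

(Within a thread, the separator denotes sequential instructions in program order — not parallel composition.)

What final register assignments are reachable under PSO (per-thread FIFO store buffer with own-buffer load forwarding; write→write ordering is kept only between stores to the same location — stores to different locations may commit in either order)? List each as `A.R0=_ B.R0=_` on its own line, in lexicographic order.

outcome vector order: (A.R0,B.R0)
|PSO outcomes| = 4

A.R0=0 B.R0=0
A.R0=0 B.R0=2
A.R0=1 B.R0=0
A.R0=1 B.R0=2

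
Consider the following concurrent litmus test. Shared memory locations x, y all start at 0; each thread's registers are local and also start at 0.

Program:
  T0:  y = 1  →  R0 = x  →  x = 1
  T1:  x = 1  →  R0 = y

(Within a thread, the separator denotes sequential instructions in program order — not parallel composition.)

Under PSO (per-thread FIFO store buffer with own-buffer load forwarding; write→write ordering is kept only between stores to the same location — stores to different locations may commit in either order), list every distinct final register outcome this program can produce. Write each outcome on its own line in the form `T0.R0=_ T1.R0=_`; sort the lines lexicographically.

T0.R0=0 T1.R0=0
T0.R0=0 T1.R0=1
T0.R0=1 T1.R0=0
T0.R0=1 T1.R0=1

outcome vector order: (T0.R0,T1.R0)
|PSO outcomes| = 4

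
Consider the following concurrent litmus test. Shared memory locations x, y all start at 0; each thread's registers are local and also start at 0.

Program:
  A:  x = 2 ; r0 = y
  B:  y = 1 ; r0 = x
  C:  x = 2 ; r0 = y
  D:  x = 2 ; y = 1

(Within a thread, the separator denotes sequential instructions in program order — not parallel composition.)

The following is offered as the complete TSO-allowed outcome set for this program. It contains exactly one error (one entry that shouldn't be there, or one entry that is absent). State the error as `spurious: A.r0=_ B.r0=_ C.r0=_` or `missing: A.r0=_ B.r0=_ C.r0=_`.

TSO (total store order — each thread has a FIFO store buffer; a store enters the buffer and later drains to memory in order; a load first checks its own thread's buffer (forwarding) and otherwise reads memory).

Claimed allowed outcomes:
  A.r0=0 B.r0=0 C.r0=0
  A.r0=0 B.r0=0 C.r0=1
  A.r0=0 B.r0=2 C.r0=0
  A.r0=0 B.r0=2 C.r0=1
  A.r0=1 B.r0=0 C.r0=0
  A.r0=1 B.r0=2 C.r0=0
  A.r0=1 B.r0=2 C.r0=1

missing: A.r0=1 B.r0=0 C.r0=1

outcome vector order: (A.r0,B.r0,C.r0)
TSO: 8 outcomes — {(0,0,0); (0,0,1); (0,2,0); (0,2,1); (1,0,0); (1,0,1); (1,2,0); (1,2,1)}
TSO∖claimed = {(1,0,1)}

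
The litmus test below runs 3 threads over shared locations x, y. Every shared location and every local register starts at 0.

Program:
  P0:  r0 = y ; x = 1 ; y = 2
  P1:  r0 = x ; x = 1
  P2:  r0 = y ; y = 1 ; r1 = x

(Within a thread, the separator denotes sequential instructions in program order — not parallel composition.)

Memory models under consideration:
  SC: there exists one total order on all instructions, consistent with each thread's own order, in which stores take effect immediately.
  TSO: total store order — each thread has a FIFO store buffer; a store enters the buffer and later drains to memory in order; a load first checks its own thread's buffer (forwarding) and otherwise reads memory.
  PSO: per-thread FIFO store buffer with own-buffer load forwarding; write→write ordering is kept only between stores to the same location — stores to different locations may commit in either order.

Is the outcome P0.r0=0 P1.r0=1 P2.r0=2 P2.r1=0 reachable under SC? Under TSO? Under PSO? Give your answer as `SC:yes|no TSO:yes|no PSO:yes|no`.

outcome vector order: (P0.r0,P1.r0,P2.r0,P2.r1)
[SC] allowed = {0000; 0001; 0021; 0100; 0101; 0121; 1000; 1001; 1100; 1101}
[TSO] allowed = {0000; 0001; 0021; 0100; 0101; 0121; 1000; 1001; 1100; 1101}
[PSO] allowed = {0000; 0001; 0020; 0021; 0100; 0101; 0120; 0121; 1000; 1001; 1100; 1101}
target 0120 ∈ {PSO}

SC:no TSO:no PSO:yes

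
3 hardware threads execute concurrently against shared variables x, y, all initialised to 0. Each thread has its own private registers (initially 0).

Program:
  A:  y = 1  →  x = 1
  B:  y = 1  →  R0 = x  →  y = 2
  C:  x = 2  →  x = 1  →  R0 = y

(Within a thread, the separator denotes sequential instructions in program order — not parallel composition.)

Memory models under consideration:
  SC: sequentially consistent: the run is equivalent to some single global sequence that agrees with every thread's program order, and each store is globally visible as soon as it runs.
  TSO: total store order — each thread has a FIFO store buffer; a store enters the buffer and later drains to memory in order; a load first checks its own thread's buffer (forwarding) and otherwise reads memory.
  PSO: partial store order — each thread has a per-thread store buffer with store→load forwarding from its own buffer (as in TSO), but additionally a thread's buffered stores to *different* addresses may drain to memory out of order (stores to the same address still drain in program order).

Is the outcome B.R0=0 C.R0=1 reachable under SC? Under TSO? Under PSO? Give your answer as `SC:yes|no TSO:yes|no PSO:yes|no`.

outcome vector order: (B.R0,C.R0)
SC: 7 outcomes — {0/1 0/2 1/0 1/1 1/2 2/1 2/2}
TSO: 9 outcomes — {0/0 0/1 0/2 1/0 1/1 1/2 2/0 2/1 2/2}
PSO: 9 outcomes — {0/0 0/1 0/2 1/0 1/1 1/2 2/0 2/1 2/2}
target 0/1 ∈ {SC,TSO,PSO}

SC:yes TSO:yes PSO:yes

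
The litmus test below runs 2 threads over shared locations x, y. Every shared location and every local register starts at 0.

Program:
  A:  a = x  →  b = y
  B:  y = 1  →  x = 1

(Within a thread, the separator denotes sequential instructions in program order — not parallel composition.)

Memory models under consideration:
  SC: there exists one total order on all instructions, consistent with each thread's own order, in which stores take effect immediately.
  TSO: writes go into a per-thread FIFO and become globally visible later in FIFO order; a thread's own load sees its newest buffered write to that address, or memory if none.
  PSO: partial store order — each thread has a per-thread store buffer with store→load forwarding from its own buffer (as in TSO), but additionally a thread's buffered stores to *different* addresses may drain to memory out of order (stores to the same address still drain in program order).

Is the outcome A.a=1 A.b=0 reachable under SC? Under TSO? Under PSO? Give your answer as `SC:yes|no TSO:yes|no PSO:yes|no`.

outcome vector order: (A.a,A.b)
SC: 3 outcomes — {00 01 11}
TSO: 3 outcomes — {00 01 11}
PSO: 4 outcomes — {00 01 10 11}
target 10 ∈ {PSO}

SC:no TSO:no PSO:yes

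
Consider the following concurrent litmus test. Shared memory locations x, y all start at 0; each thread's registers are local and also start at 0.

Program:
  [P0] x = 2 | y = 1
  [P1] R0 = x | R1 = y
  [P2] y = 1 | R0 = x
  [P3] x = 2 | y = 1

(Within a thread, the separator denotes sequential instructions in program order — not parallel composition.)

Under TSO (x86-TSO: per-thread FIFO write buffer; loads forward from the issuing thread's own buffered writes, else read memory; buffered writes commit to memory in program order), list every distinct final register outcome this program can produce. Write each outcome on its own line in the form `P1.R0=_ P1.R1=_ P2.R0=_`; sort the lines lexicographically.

outcome vector order: (P1.R0,P1.R1,P2.R0)
|TSO outcomes| = 8

P1.R0=0 P1.R1=0 P2.R0=0
P1.R0=0 P1.R1=0 P2.R0=2
P1.R0=0 P1.R1=1 P2.R0=0
P1.R0=0 P1.R1=1 P2.R0=2
P1.R0=2 P1.R1=0 P2.R0=0
P1.R0=2 P1.R1=0 P2.R0=2
P1.R0=2 P1.R1=1 P2.R0=0
P1.R0=2 P1.R1=1 P2.R0=2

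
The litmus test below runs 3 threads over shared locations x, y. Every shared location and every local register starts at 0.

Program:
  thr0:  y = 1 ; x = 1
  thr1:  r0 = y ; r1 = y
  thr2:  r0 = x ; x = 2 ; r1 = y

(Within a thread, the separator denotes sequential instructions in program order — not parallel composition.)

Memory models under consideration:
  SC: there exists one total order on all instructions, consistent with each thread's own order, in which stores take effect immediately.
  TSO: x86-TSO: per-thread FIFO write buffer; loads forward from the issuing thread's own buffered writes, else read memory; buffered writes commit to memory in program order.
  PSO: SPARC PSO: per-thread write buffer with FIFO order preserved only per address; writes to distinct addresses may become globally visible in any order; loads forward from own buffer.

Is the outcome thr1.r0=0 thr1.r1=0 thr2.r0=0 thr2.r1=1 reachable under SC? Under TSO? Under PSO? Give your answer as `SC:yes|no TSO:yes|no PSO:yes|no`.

outcome vector order: (thr1.r0,thr1.r1,thr2.r0,thr2.r1)
under SC → 0000; 0001; 0011; 0100; 0101; 0111; 1100; 1101; 1111
under TSO → 0000; 0001; 0011; 0100; 0101; 0111; 1100; 1101; 1111
under PSO → 0000; 0001; 0010; 0011; 0100; 0101; 0110; 0111; 1100; 1101; 1110; 1111
target 0001 ∈ {SC,TSO,PSO}

SC:yes TSO:yes PSO:yes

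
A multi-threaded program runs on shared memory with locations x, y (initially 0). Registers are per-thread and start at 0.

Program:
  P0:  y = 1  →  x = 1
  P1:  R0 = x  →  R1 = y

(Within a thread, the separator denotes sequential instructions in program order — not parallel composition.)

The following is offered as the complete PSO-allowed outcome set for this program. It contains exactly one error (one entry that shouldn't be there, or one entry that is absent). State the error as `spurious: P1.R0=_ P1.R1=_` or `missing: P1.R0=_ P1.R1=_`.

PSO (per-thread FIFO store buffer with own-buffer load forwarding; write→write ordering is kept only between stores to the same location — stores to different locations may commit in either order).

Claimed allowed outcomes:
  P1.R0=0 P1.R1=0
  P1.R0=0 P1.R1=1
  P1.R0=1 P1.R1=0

outcome vector order: (P1.R0,P1.R1)
PSO (4): (0,0), (0,1), (1,0), (1,1)
PSO∖claimed = {(1,1)}

missing: P1.R0=1 P1.R1=1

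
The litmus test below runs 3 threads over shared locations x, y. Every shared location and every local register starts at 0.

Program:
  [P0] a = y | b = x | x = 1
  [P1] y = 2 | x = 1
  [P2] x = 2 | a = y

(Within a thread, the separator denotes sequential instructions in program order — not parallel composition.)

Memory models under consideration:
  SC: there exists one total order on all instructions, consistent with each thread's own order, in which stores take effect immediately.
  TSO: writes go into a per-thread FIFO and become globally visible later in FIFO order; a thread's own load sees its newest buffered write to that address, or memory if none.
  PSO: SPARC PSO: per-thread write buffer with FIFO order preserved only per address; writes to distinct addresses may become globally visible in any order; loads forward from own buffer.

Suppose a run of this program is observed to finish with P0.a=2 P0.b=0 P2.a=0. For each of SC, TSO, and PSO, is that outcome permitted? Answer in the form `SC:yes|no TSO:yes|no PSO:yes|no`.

outcome vector order: (P0.a,P0.b,P2.a)
SC (11): 000 002 010 012 020 022 202 210 212 220 222
TSO (12): 000 002 010 012 020 022 200 202 210 212 220 222
PSO (12): 000 002 010 012 020 022 200 202 210 212 220 222
target 200 ∈ {TSO,PSO}

SC:no TSO:yes PSO:yes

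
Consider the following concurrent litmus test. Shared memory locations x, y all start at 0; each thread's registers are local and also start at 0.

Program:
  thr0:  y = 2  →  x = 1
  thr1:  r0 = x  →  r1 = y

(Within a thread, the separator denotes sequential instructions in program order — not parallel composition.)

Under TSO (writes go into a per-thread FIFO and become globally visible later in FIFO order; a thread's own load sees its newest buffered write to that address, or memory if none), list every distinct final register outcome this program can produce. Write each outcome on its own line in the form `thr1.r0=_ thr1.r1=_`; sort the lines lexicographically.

thr1.r0=0 thr1.r1=0
thr1.r0=0 thr1.r1=2
thr1.r0=1 thr1.r1=2

outcome vector order: (thr1.r0,thr1.r1)
|TSO outcomes| = 3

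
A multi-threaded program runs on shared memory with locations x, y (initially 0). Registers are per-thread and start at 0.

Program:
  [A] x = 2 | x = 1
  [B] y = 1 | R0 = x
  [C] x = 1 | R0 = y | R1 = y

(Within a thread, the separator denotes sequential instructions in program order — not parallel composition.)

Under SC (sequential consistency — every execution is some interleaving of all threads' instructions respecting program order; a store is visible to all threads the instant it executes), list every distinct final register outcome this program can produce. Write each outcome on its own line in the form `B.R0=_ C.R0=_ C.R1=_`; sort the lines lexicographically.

outcome vector order: (B.R0,C.R0,C.R1)
|SC outcomes| = 7

B.R0=0 C.R0=1 C.R1=1
B.R0=1 C.R0=0 C.R1=0
B.R0=1 C.R0=0 C.R1=1
B.R0=1 C.R0=1 C.R1=1
B.R0=2 C.R0=0 C.R1=0
B.R0=2 C.R0=0 C.R1=1
B.R0=2 C.R0=1 C.R1=1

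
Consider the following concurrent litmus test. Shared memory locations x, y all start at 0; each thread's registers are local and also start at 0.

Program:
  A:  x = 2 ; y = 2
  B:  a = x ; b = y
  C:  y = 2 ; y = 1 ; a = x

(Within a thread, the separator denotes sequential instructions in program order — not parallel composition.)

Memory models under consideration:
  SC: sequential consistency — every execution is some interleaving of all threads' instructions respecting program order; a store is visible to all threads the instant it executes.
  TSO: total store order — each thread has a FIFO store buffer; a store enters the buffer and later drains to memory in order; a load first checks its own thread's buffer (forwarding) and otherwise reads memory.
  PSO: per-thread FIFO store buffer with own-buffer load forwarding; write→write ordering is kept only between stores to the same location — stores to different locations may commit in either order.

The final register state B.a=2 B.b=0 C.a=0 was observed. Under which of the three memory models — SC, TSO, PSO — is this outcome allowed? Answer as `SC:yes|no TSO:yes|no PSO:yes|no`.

SC:no TSO:yes PSO:yes

outcome vector order: (B.a,B.b,C.a)
SC: 11 outcomes — {0/0/0; 0/0/2; 0/1/0; 0/1/2; 0/2/0; 0/2/2; 2/0/2; 2/1/0; 2/1/2; 2/2/0; 2/2/2}
TSO: 12 outcomes — {0/0/0; 0/0/2; 0/1/0; 0/1/2; 0/2/0; 0/2/2; 2/0/0; 2/0/2; 2/1/0; 2/1/2; 2/2/0; 2/2/2}
PSO: 12 outcomes — {0/0/0; 0/0/2; 0/1/0; 0/1/2; 0/2/0; 0/2/2; 2/0/0; 2/0/2; 2/1/0; 2/1/2; 2/2/0; 2/2/2}
target 2/0/0 ∈ {TSO,PSO}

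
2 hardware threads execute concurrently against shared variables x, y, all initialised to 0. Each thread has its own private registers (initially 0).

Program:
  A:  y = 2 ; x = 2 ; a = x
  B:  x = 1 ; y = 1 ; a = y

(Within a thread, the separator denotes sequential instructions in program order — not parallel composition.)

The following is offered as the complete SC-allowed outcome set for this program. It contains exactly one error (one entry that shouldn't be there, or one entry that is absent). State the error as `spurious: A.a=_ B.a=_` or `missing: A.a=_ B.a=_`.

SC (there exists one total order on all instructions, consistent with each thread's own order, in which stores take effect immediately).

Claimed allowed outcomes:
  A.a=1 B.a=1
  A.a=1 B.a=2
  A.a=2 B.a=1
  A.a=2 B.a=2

outcome vector order: (A.a,B.a)
[SC] allowed = {1/1; 2/1; 2/2}
claimed∖SC = {1/2}

spurious: A.a=1 B.a=2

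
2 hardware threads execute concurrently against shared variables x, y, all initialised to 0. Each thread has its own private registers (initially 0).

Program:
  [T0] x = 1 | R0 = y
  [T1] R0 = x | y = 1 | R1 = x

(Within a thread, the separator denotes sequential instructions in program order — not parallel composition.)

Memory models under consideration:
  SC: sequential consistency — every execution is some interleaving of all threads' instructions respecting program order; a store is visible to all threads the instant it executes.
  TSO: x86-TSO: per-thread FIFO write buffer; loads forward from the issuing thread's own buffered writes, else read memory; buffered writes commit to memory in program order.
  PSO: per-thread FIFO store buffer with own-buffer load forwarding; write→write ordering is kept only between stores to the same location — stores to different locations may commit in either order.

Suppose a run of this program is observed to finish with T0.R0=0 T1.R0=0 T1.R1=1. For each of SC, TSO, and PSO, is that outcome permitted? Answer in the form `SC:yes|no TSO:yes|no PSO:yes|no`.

SC:yes TSO:yes PSO:yes

outcome vector order: (T0.R0,T1.R0,T1.R1)
[SC] allowed = {(0,0,1) (0,1,1) (1,0,0) (1,0,1) (1,1,1)}
[TSO] allowed = {(0,0,0) (0,0,1) (0,1,1) (1,0,0) (1,0,1) (1,1,1)}
[PSO] allowed = {(0,0,0) (0,0,1) (0,1,1) (1,0,0) (1,0,1) (1,1,1)}
target (0,0,1) ∈ {SC,TSO,PSO}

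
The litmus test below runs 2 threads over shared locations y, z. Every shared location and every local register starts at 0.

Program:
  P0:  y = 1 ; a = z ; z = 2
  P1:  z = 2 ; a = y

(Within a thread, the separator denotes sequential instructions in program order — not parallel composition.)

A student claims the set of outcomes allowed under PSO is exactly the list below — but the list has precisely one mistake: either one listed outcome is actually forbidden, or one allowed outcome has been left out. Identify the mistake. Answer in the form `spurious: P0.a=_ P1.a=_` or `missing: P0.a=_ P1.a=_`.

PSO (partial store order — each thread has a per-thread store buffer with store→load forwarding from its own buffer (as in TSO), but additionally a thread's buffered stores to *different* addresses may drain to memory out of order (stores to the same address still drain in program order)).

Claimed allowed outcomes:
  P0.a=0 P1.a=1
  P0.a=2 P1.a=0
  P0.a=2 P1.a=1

missing: P0.a=0 P1.a=0

outcome vector order: (P0.a,P1.a)
under PSO → <0 0> <0 1> <2 0> <2 1>
PSO∖claimed = {<0 0>}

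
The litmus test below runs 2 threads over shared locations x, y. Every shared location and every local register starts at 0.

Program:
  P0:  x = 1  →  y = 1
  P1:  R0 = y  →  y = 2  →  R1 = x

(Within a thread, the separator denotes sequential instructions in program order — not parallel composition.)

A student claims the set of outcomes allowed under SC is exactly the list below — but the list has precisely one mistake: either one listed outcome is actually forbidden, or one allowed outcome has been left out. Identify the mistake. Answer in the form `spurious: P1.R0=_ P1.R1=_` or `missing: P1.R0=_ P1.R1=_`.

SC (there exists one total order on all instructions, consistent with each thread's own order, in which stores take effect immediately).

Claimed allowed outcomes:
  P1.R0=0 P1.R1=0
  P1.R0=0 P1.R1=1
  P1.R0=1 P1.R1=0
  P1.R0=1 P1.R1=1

spurious: P1.R0=1 P1.R1=0

outcome vector order: (P1.R0,P1.R1)
SC: 3 outcomes — {00, 01, 11}
claimed∖SC = {10}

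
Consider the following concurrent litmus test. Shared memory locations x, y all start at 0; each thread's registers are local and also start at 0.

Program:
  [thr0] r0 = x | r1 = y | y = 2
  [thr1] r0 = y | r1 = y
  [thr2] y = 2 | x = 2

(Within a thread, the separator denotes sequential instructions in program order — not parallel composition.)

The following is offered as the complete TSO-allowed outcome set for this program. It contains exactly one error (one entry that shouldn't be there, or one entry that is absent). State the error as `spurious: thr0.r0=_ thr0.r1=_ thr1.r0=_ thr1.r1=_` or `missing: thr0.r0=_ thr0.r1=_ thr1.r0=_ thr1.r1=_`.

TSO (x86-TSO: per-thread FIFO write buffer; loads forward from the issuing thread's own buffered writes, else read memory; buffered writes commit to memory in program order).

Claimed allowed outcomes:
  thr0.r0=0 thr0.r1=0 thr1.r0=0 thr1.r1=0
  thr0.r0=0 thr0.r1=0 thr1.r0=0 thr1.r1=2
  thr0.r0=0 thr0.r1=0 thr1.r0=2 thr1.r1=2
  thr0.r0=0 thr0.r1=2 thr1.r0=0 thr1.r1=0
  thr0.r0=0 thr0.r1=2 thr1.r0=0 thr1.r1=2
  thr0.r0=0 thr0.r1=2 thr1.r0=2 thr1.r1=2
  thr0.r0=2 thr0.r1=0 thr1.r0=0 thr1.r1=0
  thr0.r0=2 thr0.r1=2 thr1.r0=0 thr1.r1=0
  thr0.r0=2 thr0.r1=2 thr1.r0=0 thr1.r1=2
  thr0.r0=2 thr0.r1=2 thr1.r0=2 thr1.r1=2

outcome vector order: (thr0.r0,thr0.r1,thr1.r0,thr1.r1)
TSO: 9 outcomes — {0/0/0/0, 0/0/0/2, 0/0/2/2, 0/2/0/0, 0/2/0/2, 0/2/2/2, 2/2/0/0, 2/2/0/2, 2/2/2/2}
claimed∖TSO = {2/0/0/0}

spurious: thr0.r0=2 thr0.r1=0 thr1.r0=0 thr1.r1=0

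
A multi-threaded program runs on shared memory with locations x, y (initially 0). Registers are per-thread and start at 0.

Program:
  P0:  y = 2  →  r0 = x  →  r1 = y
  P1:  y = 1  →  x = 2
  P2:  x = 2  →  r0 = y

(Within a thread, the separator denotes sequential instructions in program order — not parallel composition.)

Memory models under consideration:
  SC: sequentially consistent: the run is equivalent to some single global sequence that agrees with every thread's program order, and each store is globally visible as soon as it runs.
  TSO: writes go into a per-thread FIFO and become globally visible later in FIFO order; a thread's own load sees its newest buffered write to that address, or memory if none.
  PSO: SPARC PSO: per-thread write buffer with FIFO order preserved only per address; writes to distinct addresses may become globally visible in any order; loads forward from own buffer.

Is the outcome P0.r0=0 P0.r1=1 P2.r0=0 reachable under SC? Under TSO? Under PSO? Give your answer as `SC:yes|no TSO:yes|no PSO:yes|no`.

outcome vector order: (P0.r0,P0.r1,P2.r0)
SC: 10 outcomes — {<0 1 1>, <0 1 2>, <0 2 1>, <0 2 2>, <2 1 0>, <2 1 1>, <2 1 2>, <2 2 0>, <2 2 1>, <2 2 2>}
TSO: 12 outcomes — {<0 1 0>, <0 1 1>, <0 1 2>, <0 2 0>, <0 2 1>, <0 2 2>, <2 1 0>, <2 1 1>, <2 1 2>, <2 2 0>, <2 2 1>, <2 2 2>}
PSO: 12 outcomes — {<0 1 0>, <0 1 1>, <0 1 2>, <0 2 0>, <0 2 1>, <0 2 2>, <2 1 0>, <2 1 1>, <2 1 2>, <2 2 0>, <2 2 1>, <2 2 2>}
target <0 1 0> ∈ {TSO,PSO}

SC:no TSO:yes PSO:yes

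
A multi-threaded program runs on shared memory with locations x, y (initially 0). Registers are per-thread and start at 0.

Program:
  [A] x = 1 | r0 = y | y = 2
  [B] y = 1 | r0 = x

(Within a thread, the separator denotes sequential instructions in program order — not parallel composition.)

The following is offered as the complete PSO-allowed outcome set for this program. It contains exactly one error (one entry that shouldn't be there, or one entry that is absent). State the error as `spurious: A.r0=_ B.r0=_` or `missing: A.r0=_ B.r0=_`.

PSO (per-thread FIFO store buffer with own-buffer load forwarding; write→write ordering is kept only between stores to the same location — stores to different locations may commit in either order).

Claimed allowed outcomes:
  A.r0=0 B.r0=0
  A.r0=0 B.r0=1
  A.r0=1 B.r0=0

missing: A.r0=1 B.r0=1

outcome vector order: (A.r0,B.r0)
PSO: 4 outcomes — {00; 01; 10; 11}
PSO∖claimed = {11}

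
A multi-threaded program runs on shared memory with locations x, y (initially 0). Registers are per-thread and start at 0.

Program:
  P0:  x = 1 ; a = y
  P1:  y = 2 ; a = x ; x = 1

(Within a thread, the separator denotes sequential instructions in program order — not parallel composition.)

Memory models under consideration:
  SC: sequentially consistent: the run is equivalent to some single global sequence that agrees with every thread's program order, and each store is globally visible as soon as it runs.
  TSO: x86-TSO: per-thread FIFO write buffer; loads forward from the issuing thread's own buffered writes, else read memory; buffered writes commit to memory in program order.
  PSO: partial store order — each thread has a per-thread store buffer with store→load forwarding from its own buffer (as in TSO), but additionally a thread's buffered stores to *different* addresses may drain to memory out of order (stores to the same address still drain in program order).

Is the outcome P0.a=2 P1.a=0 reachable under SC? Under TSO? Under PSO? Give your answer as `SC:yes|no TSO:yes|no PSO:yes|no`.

outcome vector order: (P0.a,P1.a)
[SC] allowed = {01 20 21}
[TSO] allowed = {00 01 20 21}
[PSO] allowed = {00 01 20 21}
target 20 ∈ {SC,TSO,PSO}

SC:yes TSO:yes PSO:yes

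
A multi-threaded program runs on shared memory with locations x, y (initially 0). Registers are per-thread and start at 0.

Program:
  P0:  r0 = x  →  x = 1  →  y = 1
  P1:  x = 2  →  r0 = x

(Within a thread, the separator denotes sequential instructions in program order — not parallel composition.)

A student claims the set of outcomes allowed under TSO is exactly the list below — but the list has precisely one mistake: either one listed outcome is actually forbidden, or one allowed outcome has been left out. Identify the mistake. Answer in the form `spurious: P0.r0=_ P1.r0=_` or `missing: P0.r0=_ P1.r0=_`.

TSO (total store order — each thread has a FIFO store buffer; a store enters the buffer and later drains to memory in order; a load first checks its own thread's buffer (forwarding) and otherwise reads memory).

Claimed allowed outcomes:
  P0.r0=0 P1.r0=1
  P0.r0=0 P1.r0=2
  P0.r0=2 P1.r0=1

outcome vector order: (P0.r0,P1.r0)
TSO (4): (0,1) (0,2) (2,1) (2,2)
TSO∖claimed = {(2,2)}

missing: P0.r0=2 P1.r0=2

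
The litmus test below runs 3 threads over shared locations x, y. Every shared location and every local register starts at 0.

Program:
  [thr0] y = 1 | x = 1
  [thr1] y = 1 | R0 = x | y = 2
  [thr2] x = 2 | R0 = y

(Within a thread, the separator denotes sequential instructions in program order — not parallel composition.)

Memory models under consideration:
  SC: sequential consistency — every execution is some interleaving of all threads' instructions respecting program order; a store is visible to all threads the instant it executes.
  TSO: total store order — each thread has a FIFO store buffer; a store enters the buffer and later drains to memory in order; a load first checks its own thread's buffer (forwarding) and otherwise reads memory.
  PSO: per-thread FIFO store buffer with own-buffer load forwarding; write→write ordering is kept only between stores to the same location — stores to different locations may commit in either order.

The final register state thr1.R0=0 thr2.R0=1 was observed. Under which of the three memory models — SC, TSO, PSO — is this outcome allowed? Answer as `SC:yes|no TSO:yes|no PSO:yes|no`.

outcome vector order: (thr1.R0,thr2.R0)
SC (8): (0,1), (0,2), (1,0), (1,1), (1,2), (2,0), (2,1), (2,2)
TSO (9): (0,0), (0,1), (0,2), (1,0), (1,1), (1,2), (2,0), (2,1), (2,2)
PSO (9): (0,0), (0,1), (0,2), (1,0), (1,1), (1,2), (2,0), (2,1), (2,2)
target (0,1) ∈ {SC,TSO,PSO}

SC:yes TSO:yes PSO:yes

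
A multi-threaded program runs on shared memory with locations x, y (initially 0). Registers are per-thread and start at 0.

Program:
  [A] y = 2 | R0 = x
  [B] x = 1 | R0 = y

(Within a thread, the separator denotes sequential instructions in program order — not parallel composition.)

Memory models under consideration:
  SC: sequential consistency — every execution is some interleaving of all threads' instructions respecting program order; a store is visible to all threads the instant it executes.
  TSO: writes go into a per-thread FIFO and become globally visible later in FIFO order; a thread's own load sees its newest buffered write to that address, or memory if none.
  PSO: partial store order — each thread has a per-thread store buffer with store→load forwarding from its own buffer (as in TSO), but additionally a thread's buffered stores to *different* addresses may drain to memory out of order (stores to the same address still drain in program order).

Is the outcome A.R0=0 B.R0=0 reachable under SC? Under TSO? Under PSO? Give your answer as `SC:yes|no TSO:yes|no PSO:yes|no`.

outcome vector order: (A.R0,B.R0)
under SC → (0,2) (1,0) (1,2)
under TSO → (0,0) (0,2) (1,0) (1,2)
under PSO → (0,0) (0,2) (1,0) (1,2)
target (0,0) ∈ {TSO,PSO}

SC:no TSO:yes PSO:yes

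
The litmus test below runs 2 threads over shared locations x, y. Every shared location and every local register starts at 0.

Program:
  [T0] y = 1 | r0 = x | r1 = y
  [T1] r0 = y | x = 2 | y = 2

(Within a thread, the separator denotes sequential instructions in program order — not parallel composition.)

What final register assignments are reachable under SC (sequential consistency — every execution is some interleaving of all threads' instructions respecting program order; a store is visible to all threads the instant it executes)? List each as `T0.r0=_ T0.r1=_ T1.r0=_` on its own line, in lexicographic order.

outcome vector order: (T0.r0,T0.r1,T1.r0)
|SC outcomes| = 8

T0.r0=0 T0.r1=1 T1.r0=0
T0.r0=0 T0.r1=1 T1.r0=1
T0.r0=0 T0.r1=2 T1.r0=0
T0.r0=0 T0.r1=2 T1.r0=1
T0.r0=2 T0.r1=1 T1.r0=0
T0.r0=2 T0.r1=1 T1.r0=1
T0.r0=2 T0.r1=2 T1.r0=0
T0.r0=2 T0.r1=2 T1.r0=1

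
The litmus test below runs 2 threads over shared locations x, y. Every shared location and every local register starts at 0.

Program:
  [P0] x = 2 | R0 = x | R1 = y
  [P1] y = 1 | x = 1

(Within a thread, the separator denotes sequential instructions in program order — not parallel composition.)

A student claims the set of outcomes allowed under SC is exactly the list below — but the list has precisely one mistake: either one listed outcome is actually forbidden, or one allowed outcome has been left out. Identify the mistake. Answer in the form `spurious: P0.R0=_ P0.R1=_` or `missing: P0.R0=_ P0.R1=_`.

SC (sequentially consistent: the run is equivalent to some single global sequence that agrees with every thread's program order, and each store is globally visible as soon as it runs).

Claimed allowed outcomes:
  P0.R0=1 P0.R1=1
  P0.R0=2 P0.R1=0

missing: P0.R0=2 P0.R1=1

outcome vector order: (P0.R0,P0.R1)
[SC] allowed = {<1 1> <2 0> <2 1>}
SC∖claimed = {<2 1>}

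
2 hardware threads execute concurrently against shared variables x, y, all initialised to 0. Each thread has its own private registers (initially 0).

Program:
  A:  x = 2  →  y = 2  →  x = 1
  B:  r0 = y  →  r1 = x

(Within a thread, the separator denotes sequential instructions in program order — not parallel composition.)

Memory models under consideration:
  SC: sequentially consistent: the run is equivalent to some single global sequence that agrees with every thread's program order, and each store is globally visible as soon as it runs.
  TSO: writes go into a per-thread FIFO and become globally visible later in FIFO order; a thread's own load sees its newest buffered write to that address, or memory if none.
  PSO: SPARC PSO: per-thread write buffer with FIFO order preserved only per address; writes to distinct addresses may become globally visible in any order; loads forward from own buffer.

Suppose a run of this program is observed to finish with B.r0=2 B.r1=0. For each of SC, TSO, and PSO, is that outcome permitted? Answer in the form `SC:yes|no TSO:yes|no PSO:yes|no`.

SC:no TSO:no PSO:yes

outcome vector order: (B.r0,B.r1)
under SC → 0/0 0/1 0/2 2/1 2/2
under TSO → 0/0 0/1 0/2 2/1 2/2
under PSO → 0/0 0/1 0/2 2/0 2/1 2/2
target 2/0 ∈ {PSO}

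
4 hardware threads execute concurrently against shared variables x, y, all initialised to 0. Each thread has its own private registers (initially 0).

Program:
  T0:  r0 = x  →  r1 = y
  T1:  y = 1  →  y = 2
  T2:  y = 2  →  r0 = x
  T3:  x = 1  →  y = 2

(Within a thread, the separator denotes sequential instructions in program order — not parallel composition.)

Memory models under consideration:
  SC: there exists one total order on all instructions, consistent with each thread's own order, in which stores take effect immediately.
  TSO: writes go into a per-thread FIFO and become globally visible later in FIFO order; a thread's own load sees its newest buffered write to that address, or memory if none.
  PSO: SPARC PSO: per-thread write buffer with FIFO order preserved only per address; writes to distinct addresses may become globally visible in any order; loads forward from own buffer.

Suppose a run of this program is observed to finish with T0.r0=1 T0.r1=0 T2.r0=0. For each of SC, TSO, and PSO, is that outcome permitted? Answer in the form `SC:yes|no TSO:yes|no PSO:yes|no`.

outcome vector order: (T0.r0,T0.r1,T2.r0)
under SC → 000; 001; 010; 011; 020; 021; 101; 110; 111; 120; 121
under TSO → 000; 001; 010; 011; 020; 021; 100; 101; 110; 111; 120; 121
under PSO → 000; 001; 010; 011; 020; 021; 100; 101; 110; 111; 120; 121
target 100 ∈ {TSO,PSO}

SC:no TSO:yes PSO:yes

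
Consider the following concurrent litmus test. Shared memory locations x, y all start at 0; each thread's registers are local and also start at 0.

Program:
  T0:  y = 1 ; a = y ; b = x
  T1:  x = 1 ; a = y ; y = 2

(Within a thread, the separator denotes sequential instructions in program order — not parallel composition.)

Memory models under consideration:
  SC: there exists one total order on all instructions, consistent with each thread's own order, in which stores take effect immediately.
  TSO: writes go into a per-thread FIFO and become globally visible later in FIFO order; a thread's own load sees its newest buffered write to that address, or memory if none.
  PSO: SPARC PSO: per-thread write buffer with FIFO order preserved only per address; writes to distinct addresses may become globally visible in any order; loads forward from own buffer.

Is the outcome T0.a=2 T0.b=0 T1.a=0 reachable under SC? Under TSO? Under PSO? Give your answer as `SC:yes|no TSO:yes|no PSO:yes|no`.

SC:no TSO:no PSO:yes

outcome vector order: (T0.a,T0.b,T1.a)
SC: 5 outcomes — {1/0/1, 1/1/0, 1/1/1, 2/1/0, 2/1/1}
TSO: 6 outcomes — {1/0/0, 1/0/1, 1/1/0, 1/1/1, 2/1/0, 2/1/1}
PSO: 8 outcomes — {1/0/0, 1/0/1, 1/1/0, 1/1/1, 2/0/0, 2/0/1, 2/1/0, 2/1/1}
target 2/0/0 ∈ {PSO}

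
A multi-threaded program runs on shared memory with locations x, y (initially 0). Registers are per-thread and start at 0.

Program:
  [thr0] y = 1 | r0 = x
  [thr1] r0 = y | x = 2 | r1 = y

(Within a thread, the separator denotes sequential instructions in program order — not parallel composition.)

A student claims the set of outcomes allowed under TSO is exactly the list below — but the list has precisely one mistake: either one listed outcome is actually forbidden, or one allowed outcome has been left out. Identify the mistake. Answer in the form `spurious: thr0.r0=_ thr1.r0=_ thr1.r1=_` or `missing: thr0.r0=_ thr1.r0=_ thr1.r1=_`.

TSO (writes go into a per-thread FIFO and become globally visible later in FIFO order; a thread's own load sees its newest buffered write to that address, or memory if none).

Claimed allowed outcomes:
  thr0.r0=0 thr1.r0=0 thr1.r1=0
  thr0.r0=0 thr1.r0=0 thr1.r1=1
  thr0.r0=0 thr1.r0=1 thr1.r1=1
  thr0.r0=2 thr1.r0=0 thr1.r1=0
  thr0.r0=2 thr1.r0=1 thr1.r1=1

missing: thr0.r0=2 thr1.r0=0 thr1.r1=1

outcome vector order: (thr0.r0,thr1.r0,thr1.r1)
TSO: 6 outcomes — {<0 0 0> <0 0 1> <0 1 1> <2 0 0> <2 0 1> <2 1 1>}
TSO∖claimed = {<2 0 1>}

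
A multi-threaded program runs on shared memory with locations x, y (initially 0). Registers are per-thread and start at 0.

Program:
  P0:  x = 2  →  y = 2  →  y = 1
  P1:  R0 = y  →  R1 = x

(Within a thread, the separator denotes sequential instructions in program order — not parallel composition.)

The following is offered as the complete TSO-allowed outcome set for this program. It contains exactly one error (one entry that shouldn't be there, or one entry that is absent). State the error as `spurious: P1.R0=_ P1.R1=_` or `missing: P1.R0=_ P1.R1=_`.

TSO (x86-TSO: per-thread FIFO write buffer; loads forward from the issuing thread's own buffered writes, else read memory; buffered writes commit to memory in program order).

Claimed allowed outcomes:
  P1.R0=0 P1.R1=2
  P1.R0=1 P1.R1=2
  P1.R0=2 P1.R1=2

missing: P1.R0=0 P1.R1=0

outcome vector order: (P1.R0,P1.R1)
TSO: 4 outcomes — {0/0; 0/2; 1/2; 2/2}
TSO∖claimed = {0/0}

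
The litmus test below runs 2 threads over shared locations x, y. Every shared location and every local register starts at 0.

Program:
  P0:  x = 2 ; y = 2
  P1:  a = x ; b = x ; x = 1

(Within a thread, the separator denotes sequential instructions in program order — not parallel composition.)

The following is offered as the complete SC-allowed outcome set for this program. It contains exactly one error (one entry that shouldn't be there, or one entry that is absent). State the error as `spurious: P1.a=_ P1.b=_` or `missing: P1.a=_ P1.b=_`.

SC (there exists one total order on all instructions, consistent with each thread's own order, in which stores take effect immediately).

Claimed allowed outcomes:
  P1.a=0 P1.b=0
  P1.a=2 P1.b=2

missing: P1.a=0 P1.b=2

outcome vector order: (P1.a,P1.b)
SC (3): 0/0; 0/2; 2/2
SC∖claimed = {0/2}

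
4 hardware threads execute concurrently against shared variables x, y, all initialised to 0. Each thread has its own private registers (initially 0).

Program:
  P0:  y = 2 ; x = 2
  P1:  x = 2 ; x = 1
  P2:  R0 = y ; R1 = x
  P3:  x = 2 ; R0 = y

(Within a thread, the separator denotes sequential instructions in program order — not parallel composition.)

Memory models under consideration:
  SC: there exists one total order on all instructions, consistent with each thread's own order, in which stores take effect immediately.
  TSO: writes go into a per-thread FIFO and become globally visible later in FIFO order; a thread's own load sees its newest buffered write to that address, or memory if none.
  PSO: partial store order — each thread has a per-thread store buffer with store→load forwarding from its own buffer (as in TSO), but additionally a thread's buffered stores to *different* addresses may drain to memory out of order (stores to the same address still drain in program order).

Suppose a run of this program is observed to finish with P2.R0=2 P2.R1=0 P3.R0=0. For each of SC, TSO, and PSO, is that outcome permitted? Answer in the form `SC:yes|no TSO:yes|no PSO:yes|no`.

SC:no TSO:yes PSO:yes

outcome vector order: (P2.R0,P2.R1,P3.R0)
[SC] allowed = {(0,0,0); (0,0,2); (0,1,0); (0,1,2); (0,2,0); (0,2,2); (2,0,2); (2,1,0); (2,1,2); (2,2,0); (2,2,2)}
[TSO] allowed = {(0,0,0); (0,0,2); (0,1,0); (0,1,2); (0,2,0); (0,2,2); (2,0,0); (2,0,2); (2,1,0); (2,1,2); (2,2,0); (2,2,2)}
[PSO] allowed = {(0,0,0); (0,0,2); (0,1,0); (0,1,2); (0,2,0); (0,2,2); (2,0,0); (2,0,2); (2,1,0); (2,1,2); (2,2,0); (2,2,2)}
target (2,0,0) ∈ {TSO,PSO}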